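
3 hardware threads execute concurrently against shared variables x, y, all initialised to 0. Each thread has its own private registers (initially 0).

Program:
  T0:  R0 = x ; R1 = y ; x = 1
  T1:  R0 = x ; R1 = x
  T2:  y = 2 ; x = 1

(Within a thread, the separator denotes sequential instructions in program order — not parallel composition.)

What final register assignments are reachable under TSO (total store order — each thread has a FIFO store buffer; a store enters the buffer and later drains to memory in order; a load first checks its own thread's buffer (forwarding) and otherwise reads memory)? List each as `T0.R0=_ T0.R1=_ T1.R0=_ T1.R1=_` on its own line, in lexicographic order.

T0.R0=0 T0.R1=0 T1.R0=0 T1.R1=0
T0.R0=0 T0.R1=0 T1.R0=0 T1.R1=1
T0.R0=0 T0.R1=0 T1.R0=1 T1.R1=1
T0.R0=0 T0.R1=2 T1.R0=0 T1.R1=0
T0.R0=0 T0.R1=2 T1.R0=0 T1.R1=1
T0.R0=0 T0.R1=2 T1.R0=1 T1.R1=1
T0.R0=1 T0.R1=2 T1.R0=0 T1.R1=0
T0.R0=1 T0.R1=2 T1.R0=0 T1.R1=1
T0.R0=1 T0.R1=2 T1.R0=1 T1.R1=1

outcome vector order: (T0.R0,T0.R1,T1.R0,T1.R1)
|TSO outcomes| = 9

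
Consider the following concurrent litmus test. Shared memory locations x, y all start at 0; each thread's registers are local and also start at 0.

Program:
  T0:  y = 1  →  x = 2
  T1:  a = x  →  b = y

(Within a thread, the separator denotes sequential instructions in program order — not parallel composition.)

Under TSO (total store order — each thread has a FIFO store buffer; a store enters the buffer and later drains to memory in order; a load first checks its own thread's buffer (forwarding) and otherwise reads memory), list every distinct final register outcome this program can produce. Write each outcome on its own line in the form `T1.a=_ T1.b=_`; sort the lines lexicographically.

outcome vector order: (T1.a,T1.b)
|TSO outcomes| = 3

T1.a=0 T1.b=0
T1.a=0 T1.b=1
T1.a=2 T1.b=1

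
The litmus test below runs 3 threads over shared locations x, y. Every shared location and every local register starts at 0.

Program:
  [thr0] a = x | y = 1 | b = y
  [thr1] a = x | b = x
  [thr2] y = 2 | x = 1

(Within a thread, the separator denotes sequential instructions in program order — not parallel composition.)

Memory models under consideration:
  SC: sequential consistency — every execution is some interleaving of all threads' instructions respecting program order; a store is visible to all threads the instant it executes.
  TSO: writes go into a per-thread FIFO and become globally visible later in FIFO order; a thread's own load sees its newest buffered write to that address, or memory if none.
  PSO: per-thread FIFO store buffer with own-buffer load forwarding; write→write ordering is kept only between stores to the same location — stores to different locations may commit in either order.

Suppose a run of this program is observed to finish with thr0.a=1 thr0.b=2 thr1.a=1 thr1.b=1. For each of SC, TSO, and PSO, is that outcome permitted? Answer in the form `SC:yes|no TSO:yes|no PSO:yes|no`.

SC:no TSO:no PSO:yes

outcome vector order: (thr0.a,thr0.b,thr1.a,thr1.b)
SC: 9 outcomes — {0/1/0/0, 0/1/0/1, 0/1/1/1, 0/2/0/0, 0/2/0/1, 0/2/1/1, 1/1/0/0, 1/1/0/1, 1/1/1/1}
TSO: 9 outcomes — {0/1/0/0, 0/1/0/1, 0/1/1/1, 0/2/0/0, 0/2/0/1, 0/2/1/1, 1/1/0/0, 1/1/0/1, 1/1/1/1}
PSO: 12 outcomes — {0/1/0/0, 0/1/0/1, 0/1/1/1, 0/2/0/0, 0/2/0/1, 0/2/1/1, 1/1/0/0, 1/1/0/1, 1/1/1/1, 1/2/0/0, 1/2/0/1, 1/2/1/1}
target 1/2/1/1 ∈ {PSO}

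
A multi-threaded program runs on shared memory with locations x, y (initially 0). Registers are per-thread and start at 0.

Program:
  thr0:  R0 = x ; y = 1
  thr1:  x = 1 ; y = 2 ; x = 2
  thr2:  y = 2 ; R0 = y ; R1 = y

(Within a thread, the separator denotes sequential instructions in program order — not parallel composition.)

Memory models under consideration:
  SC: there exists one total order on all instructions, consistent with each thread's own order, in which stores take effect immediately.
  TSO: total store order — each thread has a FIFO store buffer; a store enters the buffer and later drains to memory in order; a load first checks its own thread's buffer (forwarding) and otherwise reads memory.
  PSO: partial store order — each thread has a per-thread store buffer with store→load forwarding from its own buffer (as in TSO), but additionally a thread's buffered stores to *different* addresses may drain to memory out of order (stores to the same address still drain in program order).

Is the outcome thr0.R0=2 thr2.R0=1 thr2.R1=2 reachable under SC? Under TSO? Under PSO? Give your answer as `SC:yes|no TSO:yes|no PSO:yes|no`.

outcome vector order: (thr0.R0,thr2.R0,thr2.R1)
under SC → <0 1 1>, <0 1 2>, <0 2 1>, <0 2 2>, <1 1 1>, <1 1 2>, <1 2 1>, <1 2 2>, <2 1 1>, <2 2 1>, <2 2 2>
under TSO → <0 1 1>, <0 1 2>, <0 2 1>, <0 2 2>, <1 1 1>, <1 1 2>, <1 2 1>, <1 2 2>, <2 1 1>, <2 2 1>, <2 2 2>
under PSO → <0 1 1>, <0 1 2>, <0 2 1>, <0 2 2>, <1 1 1>, <1 1 2>, <1 2 1>, <1 2 2>, <2 1 1>, <2 1 2>, <2 2 1>, <2 2 2>
target <2 1 2> ∈ {PSO}

SC:no TSO:no PSO:yes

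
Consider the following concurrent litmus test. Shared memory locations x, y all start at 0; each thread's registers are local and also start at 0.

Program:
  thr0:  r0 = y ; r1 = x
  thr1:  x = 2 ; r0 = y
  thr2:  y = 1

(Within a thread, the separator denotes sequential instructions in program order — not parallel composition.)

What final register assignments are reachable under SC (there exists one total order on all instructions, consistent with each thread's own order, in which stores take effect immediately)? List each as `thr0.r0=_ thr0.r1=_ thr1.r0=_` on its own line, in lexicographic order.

thr0.r0=0 thr0.r1=0 thr1.r0=0
thr0.r0=0 thr0.r1=0 thr1.r0=1
thr0.r0=0 thr0.r1=2 thr1.r0=0
thr0.r0=0 thr0.r1=2 thr1.r0=1
thr0.r0=1 thr0.r1=0 thr1.r0=1
thr0.r0=1 thr0.r1=2 thr1.r0=0
thr0.r0=1 thr0.r1=2 thr1.r0=1

outcome vector order: (thr0.r0,thr0.r1,thr1.r0)
|SC outcomes| = 7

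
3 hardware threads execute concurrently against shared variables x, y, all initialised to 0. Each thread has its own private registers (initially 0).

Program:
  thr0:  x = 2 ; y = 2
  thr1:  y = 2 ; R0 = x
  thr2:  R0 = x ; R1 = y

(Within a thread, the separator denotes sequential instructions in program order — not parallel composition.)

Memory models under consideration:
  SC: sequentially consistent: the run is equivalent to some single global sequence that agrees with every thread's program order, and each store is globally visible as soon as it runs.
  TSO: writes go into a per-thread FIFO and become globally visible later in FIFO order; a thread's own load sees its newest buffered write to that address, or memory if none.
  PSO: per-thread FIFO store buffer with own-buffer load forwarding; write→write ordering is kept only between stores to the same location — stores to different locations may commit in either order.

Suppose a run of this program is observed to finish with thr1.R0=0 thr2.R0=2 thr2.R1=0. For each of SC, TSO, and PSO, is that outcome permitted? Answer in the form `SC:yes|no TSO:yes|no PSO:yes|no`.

outcome vector order: (thr1.R0,thr2.R0,thr2.R1)
SC: 7 outcomes — {<0 0 0> <0 0 2> <0 2 2> <2 0 0> <2 0 2> <2 2 0> <2 2 2>}
TSO: 8 outcomes — {<0 0 0> <0 0 2> <0 2 0> <0 2 2> <2 0 0> <2 0 2> <2 2 0> <2 2 2>}
PSO: 8 outcomes — {<0 0 0> <0 0 2> <0 2 0> <0 2 2> <2 0 0> <2 0 2> <2 2 0> <2 2 2>}
target <0 2 0> ∈ {TSO,PSO}

SC:no TSO:yes PSO:yes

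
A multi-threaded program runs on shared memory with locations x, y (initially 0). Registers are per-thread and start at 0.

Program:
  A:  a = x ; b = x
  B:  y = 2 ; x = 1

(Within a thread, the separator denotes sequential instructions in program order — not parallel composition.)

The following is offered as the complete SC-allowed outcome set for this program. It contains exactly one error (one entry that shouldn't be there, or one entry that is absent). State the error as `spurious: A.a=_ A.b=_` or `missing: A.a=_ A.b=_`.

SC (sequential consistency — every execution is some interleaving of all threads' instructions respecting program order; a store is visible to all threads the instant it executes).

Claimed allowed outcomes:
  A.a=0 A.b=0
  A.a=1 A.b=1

missing: A.a=0 A.b=1

outcome vector order: (A.a,A.b)
[SC] allowed = {0/0, 0/1, 1/1}
SC∖claimed = {0/1}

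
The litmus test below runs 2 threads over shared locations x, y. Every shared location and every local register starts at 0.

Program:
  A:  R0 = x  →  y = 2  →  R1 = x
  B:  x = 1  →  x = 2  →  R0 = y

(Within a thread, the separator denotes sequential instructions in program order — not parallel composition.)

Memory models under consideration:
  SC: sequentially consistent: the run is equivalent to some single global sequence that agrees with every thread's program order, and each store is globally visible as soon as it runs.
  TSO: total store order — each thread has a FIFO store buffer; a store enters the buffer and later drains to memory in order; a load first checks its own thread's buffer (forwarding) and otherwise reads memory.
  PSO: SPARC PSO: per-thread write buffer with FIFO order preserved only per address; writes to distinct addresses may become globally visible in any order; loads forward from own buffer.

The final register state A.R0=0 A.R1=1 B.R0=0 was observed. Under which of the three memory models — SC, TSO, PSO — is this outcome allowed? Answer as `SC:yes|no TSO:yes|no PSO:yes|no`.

SC:no TSO:yes PSO:yes

outcome vector order: (A.R0,A.R1,B.R0)
SC: 9 outcomes — {(0,0,2); (0,1,2); (0,2,0); (0,2,2); (1,1,2); (1,2,0); (1,2,2); (2,2,0); (2,2,2)}
TSO: 12 outcomes — {(0,0,0); (0,0,2); (0,1,0); (0,1,2); (0,2,0); (0,2,2); (1,1,0); (1,1,2); (1,2,0); (1,2,2); (2,2,0); (2,2,2)}
PSO: 12 outcomes — {(0,0,0); (0,0,2); (0,1,0); (0,1,2); (0,2,0); (0,2,2); (1,1,0); (1,1,2); (1,2,0); (1,2,2); (2,2,0); (2,2,2)}
target (0,1,0) ∈ {TSO,PSO}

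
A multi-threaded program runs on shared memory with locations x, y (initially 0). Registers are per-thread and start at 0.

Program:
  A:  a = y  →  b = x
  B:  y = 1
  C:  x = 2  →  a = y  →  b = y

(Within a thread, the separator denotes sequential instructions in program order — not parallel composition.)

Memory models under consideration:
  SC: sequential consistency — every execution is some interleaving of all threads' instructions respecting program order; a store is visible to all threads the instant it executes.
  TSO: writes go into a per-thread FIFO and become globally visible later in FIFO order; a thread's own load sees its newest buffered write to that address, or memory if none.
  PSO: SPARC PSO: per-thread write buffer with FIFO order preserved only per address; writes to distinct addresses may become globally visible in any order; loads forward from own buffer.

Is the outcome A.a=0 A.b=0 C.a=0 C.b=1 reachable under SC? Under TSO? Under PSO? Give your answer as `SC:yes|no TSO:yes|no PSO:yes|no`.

outcome vector order: (A.a,A.b,C.a,C.b)
SC (10): 0/0/0/0; 0/0/0/1; 0/0/1/1; 0/2/0/0; 0/2/0/1; 0/2/1/1; 1/0/1/1; 1/2/0/0; 1/2/0/1; 1/2/1/1
TSO (12): 0/0/0/0; 0/0/0/1; 0/0/1/1; 0/2/0/0; 0/2/0/1; 0/2/1/1; 1/0/0/0; 1/0/0/1; 1/0/1/1; 1/2/0/0; 1/2/0/1; 1/2/1/1
PSO (12): 0/0/0/0; 0/0/0/1; 0/0/1/1; 0/2/0/0; 0/2/0/1; 0/2/1/1; 1/0/0/0; 1/0/0/1; 1/0/1/1; 1/2/0/0; 1/2/0/1; 1/2/1/1
target 0/0/0/1 ∈ {SC,TSO,PSO}

SC:yes TSO:yes PSO:yes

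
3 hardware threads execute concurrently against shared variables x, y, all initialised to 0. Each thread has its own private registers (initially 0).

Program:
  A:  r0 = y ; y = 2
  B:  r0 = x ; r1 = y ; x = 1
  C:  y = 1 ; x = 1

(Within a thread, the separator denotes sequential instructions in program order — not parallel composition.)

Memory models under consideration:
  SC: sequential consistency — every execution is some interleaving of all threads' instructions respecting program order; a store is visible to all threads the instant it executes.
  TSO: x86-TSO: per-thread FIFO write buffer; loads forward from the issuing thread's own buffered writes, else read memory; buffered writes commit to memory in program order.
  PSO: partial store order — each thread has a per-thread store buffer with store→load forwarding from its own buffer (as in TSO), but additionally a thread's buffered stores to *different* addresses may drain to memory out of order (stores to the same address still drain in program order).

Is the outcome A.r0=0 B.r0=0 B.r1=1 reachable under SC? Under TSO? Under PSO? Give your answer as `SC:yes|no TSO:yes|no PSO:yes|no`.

SC:yes TSO:yes PSO:yes

outcome vector order: (A.r0,B.r0,B.r1)
SC: 10 outcomes — {(0,0,0) (0,0,1) (0,0,2) (0,1,1) (0,1,2) (1,0,0) (1,0,1) (1,0,2) (1,1,1) (1,1,2)}
TSO: 10 outcomes — {(0,0,0) (0,0,1) (0,0,2) (0,1,1) (0,1,2) (1,0,0) (1,0,1) (1,0,2) (1,1,1) (1,1,2)}
PSO: 12 outcomes — {(0,0,0) (0,0,1) (0,0,2) (0,1,0) (0,1,1) (0,1,2) (1,0,0) (1,0,1) (1,0,2) (1,1,0) (1,1,1) (1,1,2)}
target (0,0,1) ∈ {SC,TSO,PSO}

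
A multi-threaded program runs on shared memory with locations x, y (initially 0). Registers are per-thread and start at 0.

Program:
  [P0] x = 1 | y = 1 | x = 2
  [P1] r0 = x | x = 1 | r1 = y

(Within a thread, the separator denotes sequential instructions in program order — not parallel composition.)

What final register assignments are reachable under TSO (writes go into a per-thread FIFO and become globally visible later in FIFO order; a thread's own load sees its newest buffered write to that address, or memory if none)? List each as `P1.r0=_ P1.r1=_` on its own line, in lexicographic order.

outcome vector order: (P1.r0,P1.r1)
|TSO outcomes| = 5

P1.r0=0 P1.r1=0
P1.r0=0 P1.r1=1
P1.r0=1 P1.r1=0
P1.r0=1 P1.r1=1
P1.r0=2 P1.r1=1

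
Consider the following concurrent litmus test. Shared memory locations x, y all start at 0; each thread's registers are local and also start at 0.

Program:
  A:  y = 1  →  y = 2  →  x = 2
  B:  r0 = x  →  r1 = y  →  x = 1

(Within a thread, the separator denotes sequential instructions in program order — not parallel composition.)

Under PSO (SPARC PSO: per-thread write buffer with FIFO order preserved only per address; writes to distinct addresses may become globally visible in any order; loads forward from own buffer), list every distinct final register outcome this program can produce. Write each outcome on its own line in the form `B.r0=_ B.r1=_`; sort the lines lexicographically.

B.r0=0 B.r1=0
B.r0=0 B.r1=1
B.r0=0 B.r1=2
B.r0=2 B.r1=0
B.r0=2 B.r1=1
B.r0=2 B.r1=2

outcome vector order: (B.r0,B.r1)
|PSO outcomes| = 6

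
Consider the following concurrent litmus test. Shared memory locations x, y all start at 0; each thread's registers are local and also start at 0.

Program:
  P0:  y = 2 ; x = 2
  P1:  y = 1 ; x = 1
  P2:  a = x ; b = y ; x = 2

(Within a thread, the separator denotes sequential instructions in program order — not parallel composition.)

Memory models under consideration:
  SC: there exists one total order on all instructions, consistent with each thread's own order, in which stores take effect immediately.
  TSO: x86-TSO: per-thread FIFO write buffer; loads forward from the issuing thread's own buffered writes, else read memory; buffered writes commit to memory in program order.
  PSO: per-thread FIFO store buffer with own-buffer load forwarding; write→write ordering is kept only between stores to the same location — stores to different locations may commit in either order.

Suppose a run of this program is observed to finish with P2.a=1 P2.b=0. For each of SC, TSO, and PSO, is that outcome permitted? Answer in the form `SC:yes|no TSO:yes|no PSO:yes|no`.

SC:no TSO:no PSO:yes

outcome vector order: (P2.a,P2.b)
SC (7): 00, 01, 02, 11, 12, 21, 22
TSO (7): 00, 01, 02, 11, 12, 21, 22
PSO (9): 00, 01, 02, 10, 11, 12, 20, 21, 22
target 10 ∈ {PSO}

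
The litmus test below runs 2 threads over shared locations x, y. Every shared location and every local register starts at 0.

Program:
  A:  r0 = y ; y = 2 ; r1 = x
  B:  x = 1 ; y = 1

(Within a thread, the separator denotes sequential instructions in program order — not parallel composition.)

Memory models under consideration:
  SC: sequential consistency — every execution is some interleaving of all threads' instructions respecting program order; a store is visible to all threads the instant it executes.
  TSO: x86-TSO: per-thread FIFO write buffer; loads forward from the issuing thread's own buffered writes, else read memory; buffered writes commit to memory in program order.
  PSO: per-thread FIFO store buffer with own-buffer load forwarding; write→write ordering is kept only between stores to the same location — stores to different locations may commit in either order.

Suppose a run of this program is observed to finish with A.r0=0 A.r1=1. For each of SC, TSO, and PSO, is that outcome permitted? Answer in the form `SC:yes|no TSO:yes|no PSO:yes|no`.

SC:yes TSO:yes PSO:yes

outcome vector order: (A.r0,A.r1)
SC: 3 outcomes — {0/0; 0/1; 1/1}
TSO: 3 outcomes — {0/0; 0/1; 1/1}
PSO: 4 outcomes — {0/0; 0/1; 1/0; 1/1}
target 0/1 ∈ {SC,TSO,PSO}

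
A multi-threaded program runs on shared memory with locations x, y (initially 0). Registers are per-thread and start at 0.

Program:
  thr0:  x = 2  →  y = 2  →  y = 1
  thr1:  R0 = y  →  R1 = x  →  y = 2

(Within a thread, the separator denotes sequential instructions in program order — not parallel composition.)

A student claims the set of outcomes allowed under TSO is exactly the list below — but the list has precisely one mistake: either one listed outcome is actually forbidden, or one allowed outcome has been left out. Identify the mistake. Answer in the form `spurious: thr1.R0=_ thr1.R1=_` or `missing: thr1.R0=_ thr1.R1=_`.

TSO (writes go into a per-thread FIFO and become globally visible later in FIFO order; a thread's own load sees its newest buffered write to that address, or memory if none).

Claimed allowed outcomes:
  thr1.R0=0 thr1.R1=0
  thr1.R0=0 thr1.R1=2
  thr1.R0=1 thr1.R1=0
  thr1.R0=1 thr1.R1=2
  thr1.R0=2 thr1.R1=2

outcome vector order: (thr1.R0,thr1.R1)
under TSO → <0 0>, <0 2>, <1 2>, <2 2>
claimed∖TSO = {<1 0>}

spurious: thr1.R0=1 thr1.R1=0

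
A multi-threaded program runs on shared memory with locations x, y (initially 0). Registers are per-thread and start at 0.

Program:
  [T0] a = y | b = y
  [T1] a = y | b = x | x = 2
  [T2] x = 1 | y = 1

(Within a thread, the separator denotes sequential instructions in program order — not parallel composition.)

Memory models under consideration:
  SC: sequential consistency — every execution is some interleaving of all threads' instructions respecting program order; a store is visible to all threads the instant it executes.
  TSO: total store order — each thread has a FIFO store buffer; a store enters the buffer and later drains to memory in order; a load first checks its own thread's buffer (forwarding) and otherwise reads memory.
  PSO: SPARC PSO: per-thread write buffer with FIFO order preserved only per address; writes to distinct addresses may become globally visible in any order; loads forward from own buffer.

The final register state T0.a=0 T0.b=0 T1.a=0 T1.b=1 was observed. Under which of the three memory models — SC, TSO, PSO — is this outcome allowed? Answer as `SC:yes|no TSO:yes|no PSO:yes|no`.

SC:yes TSO:yes PSO:yes

outcome vector order: (T0.a,T0.b,T1.a,T1.b)
[SC] allowed = {(0,0,0,0), (0,0,0,1), (0,0,1,1), (0,1,0,0), (0,1,0,1), (0,1,1,1), (1,1,0,0), (1,1,0,1), (1,1,1,1)}
[TSO] allowed = {(0,0,0,0), (0,0,0,1), (0,0,1,1), (0,1,0,0), (0,1,0,1), (0,1,1,1), (1,1,0,0), (1,1,0,1), (1,1,1,1)}
[PSO] allowed = {(0,0,0,0), (0,0,0,1), (0,0,1,0), (0,0,1,1), (0,1,0,0), (0,1,0,1), (0,1,1,0), (0,1,1,1), (1,1,0,0), (1,1,0,1), (1,1,1,0), (1,1,1,1)}
target (0,0,0,1) ∈ {SC,TSO,PSO}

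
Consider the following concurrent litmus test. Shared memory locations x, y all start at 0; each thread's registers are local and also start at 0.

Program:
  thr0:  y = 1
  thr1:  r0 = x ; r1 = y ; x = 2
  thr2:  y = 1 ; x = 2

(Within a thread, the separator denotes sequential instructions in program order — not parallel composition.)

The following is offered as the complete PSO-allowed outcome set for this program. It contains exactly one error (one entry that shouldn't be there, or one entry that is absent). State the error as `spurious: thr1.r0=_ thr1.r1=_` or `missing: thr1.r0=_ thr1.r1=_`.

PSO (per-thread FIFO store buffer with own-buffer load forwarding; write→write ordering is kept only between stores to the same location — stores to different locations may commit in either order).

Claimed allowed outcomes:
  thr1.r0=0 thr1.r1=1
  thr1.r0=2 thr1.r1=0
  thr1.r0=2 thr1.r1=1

missing: thr1.r0=0 thr1.r1=0

outcome vector order: (thr1.r0,thr1.r1)
PSO: 4 outcomes — {00; 01; 20; 21}
PSO∖claimed = {00}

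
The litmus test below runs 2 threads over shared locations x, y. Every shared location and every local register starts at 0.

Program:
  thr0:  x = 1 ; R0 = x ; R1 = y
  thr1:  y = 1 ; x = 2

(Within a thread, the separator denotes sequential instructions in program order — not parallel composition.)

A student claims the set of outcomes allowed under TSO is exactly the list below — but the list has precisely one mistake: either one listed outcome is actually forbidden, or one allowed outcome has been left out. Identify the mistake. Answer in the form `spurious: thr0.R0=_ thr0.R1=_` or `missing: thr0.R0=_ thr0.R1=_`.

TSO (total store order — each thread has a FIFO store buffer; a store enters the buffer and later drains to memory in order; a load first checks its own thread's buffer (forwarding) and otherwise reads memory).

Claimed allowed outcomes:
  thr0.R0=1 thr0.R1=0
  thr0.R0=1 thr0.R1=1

outcome vector order: (thr0.R0,thr0.R1)
[TSO] allowed = {10 11 21}
TSO∖claimed = {21}

missing: thr0.R0=2 thr0.R1=1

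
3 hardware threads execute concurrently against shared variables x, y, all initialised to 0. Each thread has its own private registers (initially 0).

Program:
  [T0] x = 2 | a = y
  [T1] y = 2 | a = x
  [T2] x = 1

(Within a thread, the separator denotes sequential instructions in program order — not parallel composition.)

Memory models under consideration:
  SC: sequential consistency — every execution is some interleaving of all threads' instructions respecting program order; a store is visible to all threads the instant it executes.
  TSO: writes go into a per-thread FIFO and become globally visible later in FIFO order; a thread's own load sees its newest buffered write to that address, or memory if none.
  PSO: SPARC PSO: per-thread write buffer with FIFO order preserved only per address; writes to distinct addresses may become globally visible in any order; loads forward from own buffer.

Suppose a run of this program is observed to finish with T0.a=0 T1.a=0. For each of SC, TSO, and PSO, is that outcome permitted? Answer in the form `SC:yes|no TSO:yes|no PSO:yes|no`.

SC:no TSO:yes PSO:yes

outcome vector order: (T0.a,T1.a)
[SC] allowed = {01, 02, 20, 21, 22}
[TSO] allowed = {00, 01, 02, 20, 21, 22}
[PSO] allowed = {00, 01, 02, 20, 21, 22}
target 00 ∈ {TSO,PSO}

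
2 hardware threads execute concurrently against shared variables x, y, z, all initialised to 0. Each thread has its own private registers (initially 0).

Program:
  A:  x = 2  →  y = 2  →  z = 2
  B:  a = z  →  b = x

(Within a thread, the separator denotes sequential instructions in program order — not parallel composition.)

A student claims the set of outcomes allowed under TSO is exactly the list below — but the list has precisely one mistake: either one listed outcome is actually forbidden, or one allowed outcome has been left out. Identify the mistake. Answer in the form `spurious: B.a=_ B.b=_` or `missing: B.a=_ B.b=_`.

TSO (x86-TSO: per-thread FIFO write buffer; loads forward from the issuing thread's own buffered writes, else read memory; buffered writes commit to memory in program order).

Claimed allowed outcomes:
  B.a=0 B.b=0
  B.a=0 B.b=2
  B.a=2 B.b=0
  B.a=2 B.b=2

spurious: B.a=2 B.b=0

outcome vector order: (B.a,B.b)
[TSO] allowed = {0/0, 0/2, 2/2}
claimed∖TSO = {2/0}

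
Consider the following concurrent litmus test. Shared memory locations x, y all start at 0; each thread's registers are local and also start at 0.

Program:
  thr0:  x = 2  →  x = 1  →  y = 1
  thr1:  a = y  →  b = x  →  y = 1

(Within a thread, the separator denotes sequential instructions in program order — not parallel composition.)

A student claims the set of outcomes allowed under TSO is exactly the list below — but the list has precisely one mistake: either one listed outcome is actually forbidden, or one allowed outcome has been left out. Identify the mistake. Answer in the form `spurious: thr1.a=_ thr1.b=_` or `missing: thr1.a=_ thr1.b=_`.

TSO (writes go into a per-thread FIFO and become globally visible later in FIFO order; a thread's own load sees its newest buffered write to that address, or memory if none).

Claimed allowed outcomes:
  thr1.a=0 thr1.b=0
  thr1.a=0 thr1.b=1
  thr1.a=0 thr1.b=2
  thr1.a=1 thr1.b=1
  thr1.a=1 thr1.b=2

spurious: thr1.a=1 thr1.b=2

outcome vector order: (thr1.a,thr1.b)
under TSO → <0 0>; <0 1>; <0 2>; <1 1>
claimed∖TSO = {<1 2>}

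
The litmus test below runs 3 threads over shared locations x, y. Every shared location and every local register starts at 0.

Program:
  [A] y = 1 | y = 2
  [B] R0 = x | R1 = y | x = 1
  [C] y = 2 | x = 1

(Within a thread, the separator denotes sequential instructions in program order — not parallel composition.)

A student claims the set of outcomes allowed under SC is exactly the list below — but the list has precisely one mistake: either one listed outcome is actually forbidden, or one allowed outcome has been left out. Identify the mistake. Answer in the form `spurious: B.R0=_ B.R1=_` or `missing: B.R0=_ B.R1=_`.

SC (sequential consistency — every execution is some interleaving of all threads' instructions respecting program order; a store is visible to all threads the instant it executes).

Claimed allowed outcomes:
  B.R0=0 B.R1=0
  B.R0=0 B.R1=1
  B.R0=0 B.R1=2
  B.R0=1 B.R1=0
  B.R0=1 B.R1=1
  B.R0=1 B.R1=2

spurious: B.R0=1 B.R1=0

outcome vector order: (B.R0,B.R1)
[SC] allowed = {<0 0>; <0 1>; <0 2>; <1 1>; <1 2>}
claimed∖SC = {<1 0>}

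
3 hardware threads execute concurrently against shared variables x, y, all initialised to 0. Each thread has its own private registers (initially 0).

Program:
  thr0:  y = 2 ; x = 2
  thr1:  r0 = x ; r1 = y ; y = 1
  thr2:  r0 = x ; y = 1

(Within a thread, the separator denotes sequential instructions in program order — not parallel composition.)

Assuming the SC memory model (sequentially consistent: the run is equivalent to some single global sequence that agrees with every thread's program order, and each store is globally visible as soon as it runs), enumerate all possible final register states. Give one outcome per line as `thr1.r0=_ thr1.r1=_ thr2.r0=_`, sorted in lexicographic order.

thr1.r0=0 thr1.r1=0 thr2.r0=0
thr1.r0=0 thr1.r1=0 thr2.r0=2
thr1.r0=0 thr1.r1=1 thr2.r0=0
thr1.r0=0 thr1.r1=1 thr2.r0=2
thr1.r0=0 thr1.r1=2 thr2.r0=0
thr1.r0=0 thr1.r1=2 thr2.r0=2
thr1.r0=2 thr1.r1=1 thr2.r0=0
thr1.r0=2 thr1.r1=1 thr2.r0=2
thr1.r0=2 thr1.r1=2 thr2.r0=0
thr1.r0=2 thr1.r1=2 thr2.r0=2

outcome vector order: (thr1.r0,thr1.r1,thr2.r0)
|SC outcomes| = 10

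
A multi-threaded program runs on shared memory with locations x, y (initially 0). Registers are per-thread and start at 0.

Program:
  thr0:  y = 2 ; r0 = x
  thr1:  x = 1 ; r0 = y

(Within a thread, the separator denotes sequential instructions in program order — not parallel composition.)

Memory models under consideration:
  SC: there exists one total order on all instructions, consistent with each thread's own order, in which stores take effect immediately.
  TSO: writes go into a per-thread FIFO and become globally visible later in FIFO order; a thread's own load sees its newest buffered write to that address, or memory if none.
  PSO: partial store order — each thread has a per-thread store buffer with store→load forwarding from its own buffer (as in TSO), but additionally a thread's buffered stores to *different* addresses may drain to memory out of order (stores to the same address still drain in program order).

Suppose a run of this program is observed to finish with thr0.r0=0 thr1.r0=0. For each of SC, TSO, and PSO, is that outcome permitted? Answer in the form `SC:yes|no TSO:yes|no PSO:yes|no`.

outcome vector order: (thr0.r0,thr1.r0)
SC: 3 outcomes — {0/2 1/0 1/2}
TSO: 4 outcomes — {0/0 0/2 1/0 1/2}
PSO: 4 outcomes — {0/0 0/2 1/0 1/2}
target 0/0 ∈ {TSO,PSO}

SC:no TSO:yes PSO:yes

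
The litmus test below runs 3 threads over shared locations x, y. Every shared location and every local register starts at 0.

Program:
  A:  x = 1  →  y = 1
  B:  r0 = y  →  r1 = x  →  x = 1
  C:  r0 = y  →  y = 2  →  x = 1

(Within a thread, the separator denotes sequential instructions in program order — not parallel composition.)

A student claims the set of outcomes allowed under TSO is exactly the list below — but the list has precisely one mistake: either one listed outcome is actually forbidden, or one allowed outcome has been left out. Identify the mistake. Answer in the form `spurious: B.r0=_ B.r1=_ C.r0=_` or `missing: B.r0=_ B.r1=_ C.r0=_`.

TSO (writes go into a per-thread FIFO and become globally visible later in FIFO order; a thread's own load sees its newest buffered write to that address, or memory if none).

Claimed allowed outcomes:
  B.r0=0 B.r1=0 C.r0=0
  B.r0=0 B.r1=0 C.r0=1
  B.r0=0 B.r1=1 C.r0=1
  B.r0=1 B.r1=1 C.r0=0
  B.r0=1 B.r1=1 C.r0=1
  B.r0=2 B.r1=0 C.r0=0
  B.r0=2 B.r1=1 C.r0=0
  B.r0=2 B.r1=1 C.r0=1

missing: B.r0=0 B.r1=1 C.r0=0

outcome vector order: (B.r0,B.r1,C.r0)
under TSO → 0/0/0, 0/0/1, 0/1/0, 0/1/1, 1/1/0, 1/1/1, 2/0/0, 2/1/0, 2/1/1
TSO∖claimed = {0/1/0}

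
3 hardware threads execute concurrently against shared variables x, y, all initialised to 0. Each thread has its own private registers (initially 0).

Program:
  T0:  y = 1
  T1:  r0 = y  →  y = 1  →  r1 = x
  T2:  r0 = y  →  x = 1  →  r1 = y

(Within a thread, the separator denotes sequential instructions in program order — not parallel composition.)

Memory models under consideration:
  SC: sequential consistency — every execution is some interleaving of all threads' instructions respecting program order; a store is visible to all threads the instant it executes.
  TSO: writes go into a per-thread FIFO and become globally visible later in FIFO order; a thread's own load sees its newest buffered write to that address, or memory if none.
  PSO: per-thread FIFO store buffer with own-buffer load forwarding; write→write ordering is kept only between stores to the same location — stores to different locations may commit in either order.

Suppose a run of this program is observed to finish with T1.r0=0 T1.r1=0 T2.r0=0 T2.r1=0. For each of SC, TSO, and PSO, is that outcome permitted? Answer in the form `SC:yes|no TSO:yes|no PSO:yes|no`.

outcome vector order: (T1.r0,T1.r1,T2.r0,T2.r1)
[SC] allowed = {<0 0 0 1> <0 0 1 1> <0 1 0 0> <0 1 0 1> <0 1 1 1> <1 0 0 1> <1 0 1 1> <1 1 0 0> <1 1 0 1> <1 1 1 1>}
[TSO] allowed = {<0 0 0 0> <0 0 0 1> <0 0 1 1> <0 1 0 0> <0 1 0 1> <0 1 1 1> <1 0 0 0> <1 0 0 1> <1 0 1 1> <1 1 0 0> <1 1 0 1> <1 1 1 1>}
[PSO] allowed = {<0 0 0 0> <0 0 0 1> <0 0 1 1> <0 1 0 0> <0 1 0 1> <0 1 1 1> <1 0 0 0> <1 0 0 1> <1 0 1 1> <1 1 0 0> <1 1 0 1> <1 1 1 1>}
target <0 0 0 0> ∈ {TSO,PSO}

SC:no TSO:yes PSO:yes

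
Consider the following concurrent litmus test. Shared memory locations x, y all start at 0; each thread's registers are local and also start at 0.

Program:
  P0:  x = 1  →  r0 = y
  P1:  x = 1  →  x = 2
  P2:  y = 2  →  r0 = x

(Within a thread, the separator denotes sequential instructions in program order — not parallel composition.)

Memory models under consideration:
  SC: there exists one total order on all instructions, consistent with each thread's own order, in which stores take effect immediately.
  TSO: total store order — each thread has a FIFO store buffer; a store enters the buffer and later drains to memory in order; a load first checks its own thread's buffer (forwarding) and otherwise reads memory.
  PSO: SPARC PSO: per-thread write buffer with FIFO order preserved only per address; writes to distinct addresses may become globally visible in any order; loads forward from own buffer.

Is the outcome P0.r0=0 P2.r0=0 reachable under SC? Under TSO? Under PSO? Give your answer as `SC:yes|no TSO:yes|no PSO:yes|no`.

outcome vector order: (P0.r0,P2.r0)
SC: 5 outcomes — {<0 1>; <0 2>; <2 0>; <2 1>; <2 2>}
TSO: 6 outcomes — {<0 0>; <0 1>; <0 2>; <2 0>; <2 1>; <2 2>}
PSO: 6 outcomes — {<0 0>; <0 1>; <0 2>; <2 0>; <2 1>; <2 2>}
target <0 0> ∈ {TSO,PSO}

SC:no TSO:yes PSO:yes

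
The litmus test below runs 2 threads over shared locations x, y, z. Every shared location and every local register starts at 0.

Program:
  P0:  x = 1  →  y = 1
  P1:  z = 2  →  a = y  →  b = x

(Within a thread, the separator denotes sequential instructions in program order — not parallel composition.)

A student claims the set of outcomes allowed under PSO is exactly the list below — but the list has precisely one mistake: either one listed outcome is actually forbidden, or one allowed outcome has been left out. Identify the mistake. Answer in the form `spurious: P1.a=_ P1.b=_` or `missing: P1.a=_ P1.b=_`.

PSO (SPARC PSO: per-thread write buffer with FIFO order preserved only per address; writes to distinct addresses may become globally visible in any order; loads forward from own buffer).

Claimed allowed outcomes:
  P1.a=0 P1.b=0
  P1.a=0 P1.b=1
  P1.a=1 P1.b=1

outcome vector order: (P1.a,P1.b)
PSO (4): <0 0> <0 1> <1 0> <1 1>
PSO∖claimed = {<1 0>}

missing: P1.a=1 P1.b=0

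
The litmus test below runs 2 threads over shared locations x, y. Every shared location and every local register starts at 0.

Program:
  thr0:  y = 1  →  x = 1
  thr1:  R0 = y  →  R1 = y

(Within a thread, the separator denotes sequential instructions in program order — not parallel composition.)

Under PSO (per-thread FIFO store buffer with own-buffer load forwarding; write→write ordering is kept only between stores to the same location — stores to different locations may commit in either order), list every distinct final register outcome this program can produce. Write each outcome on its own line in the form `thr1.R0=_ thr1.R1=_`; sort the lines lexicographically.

outcome vector order: (thr1.R0,thr1.R1)
|PSO outcomes| = 3

thr1.R0=0 thr1.R1=0
thr1.R0=0 thr1.R1=1
thr1.R0=1 thr1.R1=1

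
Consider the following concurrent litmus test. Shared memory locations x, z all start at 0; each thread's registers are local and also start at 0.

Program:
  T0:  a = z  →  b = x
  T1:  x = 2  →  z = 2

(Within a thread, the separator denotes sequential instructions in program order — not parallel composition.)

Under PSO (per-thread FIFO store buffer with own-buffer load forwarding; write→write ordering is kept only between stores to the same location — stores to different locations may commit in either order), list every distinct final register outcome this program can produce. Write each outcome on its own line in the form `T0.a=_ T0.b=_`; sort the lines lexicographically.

T0.a=0 T0.b=0
T0.a=0 T0.b=2
T0.a=2 T0.b=0
T0.a=2 T0.b=2

outcome vector order: (T0.a,T0.b)
|PSO outcomes| = 4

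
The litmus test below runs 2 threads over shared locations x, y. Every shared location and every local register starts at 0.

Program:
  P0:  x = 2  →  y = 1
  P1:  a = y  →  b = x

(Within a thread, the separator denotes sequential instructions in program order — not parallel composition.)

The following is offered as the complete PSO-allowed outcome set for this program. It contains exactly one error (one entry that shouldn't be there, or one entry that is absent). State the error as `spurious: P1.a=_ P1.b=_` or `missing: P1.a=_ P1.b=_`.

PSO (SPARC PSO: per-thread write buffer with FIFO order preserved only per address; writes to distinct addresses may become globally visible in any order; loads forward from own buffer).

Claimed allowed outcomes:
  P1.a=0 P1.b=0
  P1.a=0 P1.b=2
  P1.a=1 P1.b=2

outcome vector order: (P1.a,P1.b)
PSO (4): 00; 02; 10; 12
PSO∖claimed = {10}

missing: P1.a=1 P1.b=0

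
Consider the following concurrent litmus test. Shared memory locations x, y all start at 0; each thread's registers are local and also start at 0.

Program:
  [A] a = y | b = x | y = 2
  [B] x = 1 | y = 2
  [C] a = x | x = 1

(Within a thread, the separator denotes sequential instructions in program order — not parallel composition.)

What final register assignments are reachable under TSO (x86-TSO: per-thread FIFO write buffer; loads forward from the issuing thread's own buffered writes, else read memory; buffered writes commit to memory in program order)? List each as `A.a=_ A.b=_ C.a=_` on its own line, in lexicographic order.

A.a=0 A.b=0 C.a=0
A.a=0 A.b=0 C.a=1
A.a=0 A.b=1 C.a=0
A.a=0 A.b=1 C.a=1
A.a=2 A.b=1 C.a=0
A.a=2 A.b=1 C.a=1

outcome vector order: (A.a,A.b,C.a)
|TSO outcomes| = 6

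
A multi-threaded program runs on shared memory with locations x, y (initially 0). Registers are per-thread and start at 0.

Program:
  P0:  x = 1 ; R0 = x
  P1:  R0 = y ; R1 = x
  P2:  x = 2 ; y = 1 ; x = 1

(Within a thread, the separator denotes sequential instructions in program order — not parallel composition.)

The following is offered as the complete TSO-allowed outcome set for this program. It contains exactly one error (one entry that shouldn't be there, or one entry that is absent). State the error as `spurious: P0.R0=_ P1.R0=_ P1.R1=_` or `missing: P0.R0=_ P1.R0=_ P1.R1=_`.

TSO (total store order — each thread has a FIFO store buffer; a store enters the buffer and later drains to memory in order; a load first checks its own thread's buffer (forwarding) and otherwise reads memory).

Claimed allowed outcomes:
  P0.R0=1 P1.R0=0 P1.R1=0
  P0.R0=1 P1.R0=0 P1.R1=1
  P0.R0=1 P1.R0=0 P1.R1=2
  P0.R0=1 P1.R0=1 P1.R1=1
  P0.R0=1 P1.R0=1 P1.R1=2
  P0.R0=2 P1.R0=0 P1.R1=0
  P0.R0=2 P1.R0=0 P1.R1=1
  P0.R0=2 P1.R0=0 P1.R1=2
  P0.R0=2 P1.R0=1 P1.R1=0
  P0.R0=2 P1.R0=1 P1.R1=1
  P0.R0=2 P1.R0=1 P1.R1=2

outcome vector order: (P0.R0,P1.R0,P1.R1)
TSO (10): <1 0 0>; <1 0 1>; <1 0 2>; <1 1 1>; <1 1 2>; <2 0 0>; <2 0 1>; <2 0 2>; <2 1 1>; <2 1 2>
claimed∖TSO = {<2 1 0>}

spurious: P0.R0=2 P1.R0=1 P1.R1=0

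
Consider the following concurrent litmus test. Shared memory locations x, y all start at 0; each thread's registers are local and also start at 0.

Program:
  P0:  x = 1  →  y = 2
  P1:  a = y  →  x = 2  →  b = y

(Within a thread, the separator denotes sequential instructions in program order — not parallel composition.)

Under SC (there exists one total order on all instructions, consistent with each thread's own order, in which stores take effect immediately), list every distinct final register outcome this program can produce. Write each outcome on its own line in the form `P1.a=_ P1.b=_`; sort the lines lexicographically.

outcome vector order: (P1.a,P1.b)
|SC outcomes| = 3

P1.a=0 P1.b=0
P1.a=0 P1.b=2
P1.a=2 P1.b=2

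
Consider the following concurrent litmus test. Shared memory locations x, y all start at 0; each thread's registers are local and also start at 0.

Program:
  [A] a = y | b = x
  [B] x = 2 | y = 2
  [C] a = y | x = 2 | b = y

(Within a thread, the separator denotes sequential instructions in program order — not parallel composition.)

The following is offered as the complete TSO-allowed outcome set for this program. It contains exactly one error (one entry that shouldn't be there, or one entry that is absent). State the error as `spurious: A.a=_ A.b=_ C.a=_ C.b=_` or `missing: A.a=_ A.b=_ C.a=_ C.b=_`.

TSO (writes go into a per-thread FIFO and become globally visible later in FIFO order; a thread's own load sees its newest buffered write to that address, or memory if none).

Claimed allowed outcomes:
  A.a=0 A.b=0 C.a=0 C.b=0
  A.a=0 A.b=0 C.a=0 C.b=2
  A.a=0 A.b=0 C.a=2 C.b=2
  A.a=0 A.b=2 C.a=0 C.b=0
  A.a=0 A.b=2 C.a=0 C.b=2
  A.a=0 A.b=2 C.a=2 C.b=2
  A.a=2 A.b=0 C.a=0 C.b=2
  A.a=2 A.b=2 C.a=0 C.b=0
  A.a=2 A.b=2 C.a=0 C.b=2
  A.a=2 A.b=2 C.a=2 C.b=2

spurious: A.a=2 A.b=0 C.a=0 C.b=2

outcome vector order: (A.a,A.b,C.a,C.b)
TSO (9): <0 0 0 0> <0 0 0 2> <0 0 2 2> <0 2 0 0> <0 2 0 2> <0 2 2 2> <2 2 0 0> <2 2 0 2> <2 2 2 2>
claimed∖TSO = {<2 0 0 2>}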